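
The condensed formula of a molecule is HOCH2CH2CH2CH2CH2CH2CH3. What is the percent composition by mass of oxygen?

Atom tally by fragment:
  HOCH2 → C:1 H:3 O:1
  CH2 → C:1 H:2
  CH2 → C:1 H:2
  CH2 → C:1 H:2
  CH2 → C:1 H:2
  CH2 → C:1 H:2
  CH3 → C:1 H:3
Element totals:
  C: 7
  H: 16
  O: 1
Molecular formula: C7H16O.
Molar mass = 116.204 g/mol.
Mass from O: 1 × 15.999 = 15.999 g/mol.
%O = 15.999 / 116.204 × 100 = 13.77%.

13.77%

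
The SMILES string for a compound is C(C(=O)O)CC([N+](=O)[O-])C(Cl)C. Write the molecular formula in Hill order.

C6H10ClNO4

Atom tally by fragment:
  HOOCCH2 → C:2 H:3 O:2
  CH2 → C:1 H:2
  CH(NO2) → C:1 H:1 N:1 O:2
  CH(Cl) → C:1 H:1 Cl:1
  CH3 → C:1 H:3
Element totals:
  C: 6
  H: 10
  Cl: 1
  N: 1
  O: 4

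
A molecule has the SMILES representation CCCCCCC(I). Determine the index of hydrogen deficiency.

0

Atom tally by fragment:
  CH3 → C:1 H:3
  CH2 → C:1 H:2
  CH2 → C:1 H:2
  CH2 → C:1 H:2
  CH2 → C:1 H:2
  CH2 → C:1 H:2
  CH2I → C:1 H:2 I:1
Element totals:
  C: 7
  H: 15
  I: 1
Molecular formula: C7H15I.
DoU = (2C + 2 + N − H − X) / 2 = (2·7 + 2 + 0 − 15 − 1) / 2 = 0.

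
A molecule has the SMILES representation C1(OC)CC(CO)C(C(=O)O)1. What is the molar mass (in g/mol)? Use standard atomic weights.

Atom tally by fragment:
  cyclobutane ring core → C:4 H:8
  (− 3 ring H displaced by substituents)
  + OCH3 → C:1 H:3 O:1
  + CH2OH → C:1 H:3 O:1
  + COOH → C:1 H:1 O:2
Element totals:
  C: 7
  H: 12
  O: 4
Molecular formula: C7H12O4.
  M = 7(12.011) + 12(1.008) + 4(15.999)
    = 84.077 + 12.096 + 63.996 = 160.169

160.17 g/mol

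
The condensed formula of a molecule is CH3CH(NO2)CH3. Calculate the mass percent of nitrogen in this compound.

Atom tally by fragment:
  CH3 → C:1 H:3
  CH(NO2) → C:1 H:1 N:1 O:2
  CH3 → C:1 H:3
Element totals:
  C: 3
  H: 7
  N: 1
  O: 2
Molecular formula: C3H7NO2.
Molar mass = 89.094 g/mol.
Mass from N: 1 × 14.007 = 14.007 g/mol.
%N = 14.007 / 89.094 × 100 = 15.72%.

15.72%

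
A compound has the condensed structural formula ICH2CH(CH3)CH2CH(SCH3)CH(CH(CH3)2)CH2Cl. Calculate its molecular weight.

348.71 g/mol

Element totals:
  C: 11
  H: 22
  Cl: 1
  I: 1
  S: 1
Molecular formula: C11H22ClIS.
  M = 11(12.011) + 22(1.008) + 35.45 + 126.904 + 32.06
    = 132.121 + 22.176 + 35.450 + 126.904 + 32.060 = 348.711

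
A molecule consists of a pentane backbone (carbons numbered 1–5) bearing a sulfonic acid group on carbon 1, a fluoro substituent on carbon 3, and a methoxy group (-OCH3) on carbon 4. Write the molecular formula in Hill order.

Atom tally by fragment:
  HO3SCH2 → C:1 H:3 S:1 O:3
  CH2 → C:1 H:2
  CH(F) → C:1 H:1 F:1
  CH(OCH3) → C:2 H:4 O:1
  CH3 → C:1 H:3
Element totals:
  C: 6
  H: 13
  F: 1
  O: 4
  S: 1

C6H13FO4S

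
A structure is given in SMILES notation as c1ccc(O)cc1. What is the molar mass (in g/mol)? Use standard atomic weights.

Atom tally by fragment:
  benzene ring core → C:6 H:6
  (− 1 ring H displaced by substituents)
  + OH → O:1 H:1
Element totals:
  C: 6
  H: 6
  O: 1
Molecular formula: C6H6O.
  M = 6(12.011) + 6(1.008) + 15.999
    = 72.066 + 6.048 + 15.999 = 94.113

94.11 g/mol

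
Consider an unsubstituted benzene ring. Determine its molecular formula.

C6H6

Atom tally by fragment:
  benzene ring core → C:6 H:6
Element totals:
  C: 6
  H: 6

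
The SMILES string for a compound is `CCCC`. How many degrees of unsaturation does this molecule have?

Atom tally by fragment:
  CH3 → C:1 H:3
  CH2 → C:1 H:2
  CH2 → C:1 H:2
  CH3 → C:1 H:3
Element totals:
  C: 4
  H: 10
Molecular formula: C4H10.
DoU = (2C + 2 + N − H − X) / 2 = (2·4 + 2 + 0 − 10 − 0) / 2 = 0.

0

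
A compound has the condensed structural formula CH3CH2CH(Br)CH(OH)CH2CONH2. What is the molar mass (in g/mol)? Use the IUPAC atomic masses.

210.07 g/mol

Atom tally by fragment:
  CH3 → C:1 H:3
  CH2 → C:1 H:2
  CH(Br) → C:1 H:1 Br:1
  CH(OH) → C:1 H:2 O:1
  CH2CONH2 → C:2 H:4 O:1 N:1
Element totals:
  C: 6
  H: 12
  Br: 1
  N: 1
  O: 2
Molecular formula: C6H12BrNO2.
  M = 6(12.011) + 12(1.008) + 79.904 + 14.007 + 2(15.999)
    = 72.066 + 12.096 + 79.904 + 14.007 + 31.998 = 210.071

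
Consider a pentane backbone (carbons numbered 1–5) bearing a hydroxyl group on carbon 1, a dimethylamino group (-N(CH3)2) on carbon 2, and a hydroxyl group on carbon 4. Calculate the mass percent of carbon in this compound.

57.11%

Atom tally by fragment:
  HOCH2 → C:1 H:3 O:1
  CH(N(CH3)2) → C:3 H:7 N:1
  CH2 → C:1 H:2
  CH(OH) → C:1 H:2 O:1
  CH3 → C:1 H:3
Element totals:
  C: 7
  H: 17
  N: 1
  O: 2
Molecular formula: C7H17NO2.
Molar mass = 147.218 g/mol.
Mass from C: 7 × 12.011 = 84.077 g/mol.
%C = 84.077 / 147.218 × 100 = 57.11%.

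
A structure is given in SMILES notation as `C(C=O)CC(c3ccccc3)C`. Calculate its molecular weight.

162.23 g/mol

Atom tally by fragment:
  OHCCH2 → C:2 H:3 O:1
  CH2 → C:1 H:2
  CH(C6H5) → C:7 H:6
  CH3 → C:1 H:3
Element totals:
  C: 11
  H: 14
  O: 1
Molecular formula: C11H14O.
  M = 11(12.011) + 14(1.008) + 15.999
    = 132.121 + 14.112 + 15.999 = 162.232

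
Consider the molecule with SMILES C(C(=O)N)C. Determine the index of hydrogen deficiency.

1

Atom tally by fragment:
  H2NOCCH2 → C:2 H:4 O:1 N:1
  CH3 → C:1 H:3
Element totals:
  C: 3
  H: 7
  N: 1
  O: 1
Molecular formula: C3H7NO.
DoU = (2C + 2 + N − H − X) / 2 = (2·3 + 2 + 1 − 7 − 0) / 2 = 1.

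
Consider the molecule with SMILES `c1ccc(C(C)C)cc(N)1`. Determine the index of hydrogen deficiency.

Atom tally by fragment:
  benzene ring core → C:6 H:6
  (− 2 ring H displaced by substituents)
  + CH(CH3)2 → C:3 H:7
  + NH2 → N:1 H:2
Element totals:
  C: 9
  H: 13
  N: 1
Molecular formula: C9H13N.
DoU = (2C + 2 + N − H − X) / 2 = (2·9 + 2 + 1 − 13 − 0) / 2 = 4.

4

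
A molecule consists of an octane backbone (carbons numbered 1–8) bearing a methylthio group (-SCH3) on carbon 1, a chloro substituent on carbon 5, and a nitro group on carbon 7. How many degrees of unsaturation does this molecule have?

Atom tally by fragment:
  CH3SCH2 → C:2 H:5 S:1
  CH2 → C:1 H:2
  CH2 → C:1 H:2
  CH2 → C:1 H:2
  CH(Cl) → C:1 H:1 Cl:1
  CH2 → C:1 H:2
  CH(NO2) → C:1 H:1 N:1 O:2
  CH3 → C:1 H:3
Element totals:
  C: 9
  H: 18
  Cl: 1
  N: 1
  O: 2
  S: 1
Molecular formula: C9H18ClNO2S.
DoU = (2C + 2 + N − H − X) / 2 = (2·9 + 2 + 1 − 18 − 1) / 2 = 1.

1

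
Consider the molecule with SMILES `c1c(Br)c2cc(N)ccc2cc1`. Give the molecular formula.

Atom tally by fragment:
  naphthalene ring system core → C:10 H:8
  (− 2 ring H displaced by substituents)
  + Br → Br:1
  + NH2 → N:1 H:2
Element totals:
  C: 10
  H: 8
  Br: 1
  N: 1

C10H8BrN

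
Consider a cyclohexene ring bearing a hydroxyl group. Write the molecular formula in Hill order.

Atom tally by fragment:
  cyclohexene ring core → C:6 H:10
  (− 1 ring H displaced by substituents)
  + OH → O:1 H:1
Element totals:
  C: 6
  H: 10
  O: 1

C6H10O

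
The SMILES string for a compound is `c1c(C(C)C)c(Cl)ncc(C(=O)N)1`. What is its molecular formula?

Atom tally by fragment:
  pyridine ring core → C:5 H:5 N:1
  (− 3 ring H displaced by substituents)
  + CH(CH3)2 → C:3 H:7
  + Cl → Cl:1
  + CONH2 → C:1 H:2 O:1 N:1
Element totals:
  C: 9
  H: 11
  Cl: 1
  N: 2
  O: 1

C9H11ClN2O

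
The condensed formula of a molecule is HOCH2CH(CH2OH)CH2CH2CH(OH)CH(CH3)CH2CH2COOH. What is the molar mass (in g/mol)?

Element totals:
  C: 11
  H: 22
  O: 5
Molecular formula: C11H22O5.
  M = 11(12.011) + 22(1.008) + 5(15.999)
    = 132.121 + 22.176 + 79.995 = 234.292

234.29 g/mol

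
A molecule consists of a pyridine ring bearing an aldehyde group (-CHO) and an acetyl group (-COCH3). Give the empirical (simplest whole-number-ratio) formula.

Atom tally by fragment:
  pyridine ring core → C:5 H:5 N:1
  (− 2 ring H displaced by substituents)
  + CHO → C:1 H:1 O:1
  + COCH3 → C:2 H:3 O:1
Element totals:
  C: 8
  H: 7
  N: 1
  O: 2
Molecular formula: C8H7NO2.
gcd of subscripts (8, 7, 1, 2) = 1, so the empirical formula equals the molecular formula.

C8H7NO2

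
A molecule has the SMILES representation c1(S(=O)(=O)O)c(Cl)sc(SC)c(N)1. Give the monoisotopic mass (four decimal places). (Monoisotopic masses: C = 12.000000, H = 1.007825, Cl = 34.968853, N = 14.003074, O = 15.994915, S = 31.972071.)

258.9198

Atom tally by fragment:
  thiophene ring core → C:4 H:4 S:1
  (− 4 ring H displaced by substituents)
  + SO3H → S:1 O:3 H:1
  + Cl → Cl:1
  + SCH3 → C:1 H:3 S:1
  + NH2 → N:1 H:2
Element totals:
  C: 5
  H: 6
  Cl: 1
  N: 1
  O: 3
  S: 3
Molecular formula: C5H6ClNO3S3.
  M = 5(12.0) + 6(1.007825) + 34.968853 + 14.003074 + 3(15.994915) + 3(31.972071)
    = 60.000000 + 6.046950 + 34.968853 + 14.003074 + 47.984745 + 95.916213 = 258.919835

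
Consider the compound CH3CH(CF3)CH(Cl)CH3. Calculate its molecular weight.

160.56 g/mol

Atom tally by fragment:
  CH3 → C:1 H:3
  CH(CF3) → C:2 H:1 F:3
  CH(Cl) → C:1 H:1 Cl:1
  CH3 → C:1 H:3
Element totals:
  C: 5
  H: 8
  Cl: 1
  F: 3
Molecular formula: C5H8ClF3.
  M = 5(12.011) + 8(1.008) + 35.45 + 3(18.998)
    = 60.055 + 8.064 + 35.450 + 56.994 = 160.563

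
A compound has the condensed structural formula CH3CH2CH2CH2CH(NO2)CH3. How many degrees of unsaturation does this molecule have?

Element totals:
  C: 6
  H: 13
  N: 1
  O: 2
Molecular formula: C6H13NO2.
DoU = (2C + 2 + N − H − X) / 2 = (2·6 + 2 + 1 − 13 − 0) / 2 = 1.

1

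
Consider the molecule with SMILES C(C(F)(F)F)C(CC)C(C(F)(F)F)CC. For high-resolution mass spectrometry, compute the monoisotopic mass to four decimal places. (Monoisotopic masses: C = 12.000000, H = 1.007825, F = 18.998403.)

Atom tally by fragment:
  F3CCH2 → C:2 H:2 F:3
  CH(C2H5) → C:3 H:6
  CH(CF3) → C:2 H:1 F:3
  CH2 → C:1 H:2
  CH3 → C:1 H:3
Element totals:
  C: 9
  H: 14
  F: 6
Molecular formula: C9H14F6.
  M = 9(12.0) + 14(1.007825) + 6(18.998403)
    = 108.000000 + 14.109550 + 113.990418 = 236.099968

236.1000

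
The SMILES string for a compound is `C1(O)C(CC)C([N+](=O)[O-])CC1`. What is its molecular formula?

Atom tally by fragment:
  cyclopentane ring core → C:5 H:10
  (− 3 ring H displaced by substituents)
  + OH → O:1 H:1
  + C2H5 → C:2 H:5
  + NO2 → N:1 O:2
Element totals:
  C: 7
  H: 13
  N: 1
  O: 3

C7H13NO3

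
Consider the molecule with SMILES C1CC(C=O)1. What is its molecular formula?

Atom tally by fragment:
  cyclopropane ring core → C:3 H:6
  (− 1 ring H displaced by substituents)
  + CHO → C:1 H:1 O:1
Element totals:
  C: 4
  H: 6
  O: 1

C4H6O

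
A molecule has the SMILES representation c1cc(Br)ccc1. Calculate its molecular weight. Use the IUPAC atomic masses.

Atom tally by fragment:
  benzene ring core → C:6 H:6
  (− 1 ring H displaced by substituents)
  + Br → Br:1
Element totals:
  C: 6
  H: 5
  Br: 1
Molecular formula: C6H5Br.
  M = 6(12.011) + 5(1.008) + 79.904
    = 72.066 + 5.040 + 79.904 = 157.010

157.01 g/mol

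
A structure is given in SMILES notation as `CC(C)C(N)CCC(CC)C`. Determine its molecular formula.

C10H23N

Atom tally by fragment:
  CH3 → C:1 H:3
  CH(CH3) → C:2 H:4
  CH(NH2) → C:1 H:3 N:1
  CH2 → C:1 H:2
  CH2 → C:1 H:2
  CH(C2H5) → C:3 H:6
  CH3 → C:1 H:3
Element totals:
  C: 10
  H: 23
  N: 1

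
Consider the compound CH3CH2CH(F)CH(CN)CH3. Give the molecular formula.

Atom tally by fragment:
  CH3 → C:1 H:3
  CH2 → C:1 H:2
  CH(F) → C:1 H:1 F:1
  CH(CN) → C:2 H:1 N:1
  CH3 → C:1 H:3
Element totals:
  C: 6
  H: 10
  F: 1
  N: 1

C6H10FN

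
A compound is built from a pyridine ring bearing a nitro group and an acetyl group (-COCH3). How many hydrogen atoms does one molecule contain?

Atom tally by fragment:
  pyridine ring core → C:5 H:5 N:1
  (− 2 ring H displaced by substituents)
  + NO2 → N:1 O:2
  + COCH3 → C:2 H:3 O:1
Element totals:
  C: 7
  H: 6
  N: 2
  O: 3

6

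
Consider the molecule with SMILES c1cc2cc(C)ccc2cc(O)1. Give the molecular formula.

Atom tally by fragment:
  naphthalene ring system core → C:10 H:8
  (− 2 ring H displaced by substituents)
  + CH3 → C:1 H:3
  + OH → O:1 H:1
Element totals:
  C: 11
  H: 10
  O: 1

C11H10O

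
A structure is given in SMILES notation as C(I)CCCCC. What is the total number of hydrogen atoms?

Atom tally by fragment:
  ICH2 → C:1 H:2 I:1
  CH2 → C:1 H:2
  CH2 → C:1 H:2
  CH2 → C:1 H:2
  CH2 → C:1 H:2
  CH3 → C:1 H:3
Element totals:
  C: 6
  H: 13
  I: 1

13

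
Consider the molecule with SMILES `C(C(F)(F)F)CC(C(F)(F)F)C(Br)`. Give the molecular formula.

Atom tally by fragment:
  F3CCH2 → C:2 H:2 F:3
  CH2 → C:1 H:2
  CH(CF3) → C:2 H:1 F:3
  CH2Br → C:1 H:2 Br:1
Element totals:
  C: 6
  H: 7
  Br: 1
  F: 6

C6H7BrF6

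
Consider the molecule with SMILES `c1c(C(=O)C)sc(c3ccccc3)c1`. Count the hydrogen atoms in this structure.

Atom tally by fragment:
  thiophene ring core → C:4 H:4 S:1
  (− 2 ring H displaced by substituents)
  + COCH3 → C:2 H:3 O:1
  + C6H5 → C:6 H:5
Element totals:
  C: 12
  H: 10
  O: 1
  S: 1

10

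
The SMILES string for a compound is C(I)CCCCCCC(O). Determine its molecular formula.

Atom tally by fragment:
  ICH2 → C:1 H:2 I:1
  CH2 → C:1 H:2
  CH2 → C:1 H:2
  CH2 → C:1 H:2
  CH2 → C:1 H:2
  CH2 → C:1 H:2
  CH2 → C:1 H:2
  CH2OH → C:1 H:3 O:1
Element totals:
  C: 8
  H: 17
  I: 1
  O: 1

C8H17IO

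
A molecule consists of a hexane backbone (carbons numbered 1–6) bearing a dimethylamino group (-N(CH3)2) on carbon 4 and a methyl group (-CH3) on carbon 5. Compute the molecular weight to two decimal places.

Atom tally by fragment:
  CH3 → C:1 H:3
  CH2 → C:1 H:2
  CH2 → C:1 H:2
  CH(N(CH3)2) → C:3 H:7 N:1
  CH(CH3) → C:2 H:4
  CH3 → C:1 H:3
Element totals:
  C: 9
  H: 21
  N: 1
Molecular formula: C9H21N.
  M = 9(12.011) + 21(1.008) + 14.007
    = 108.099 + 21.168 + 14.007 = 143.274

143.27 g/mol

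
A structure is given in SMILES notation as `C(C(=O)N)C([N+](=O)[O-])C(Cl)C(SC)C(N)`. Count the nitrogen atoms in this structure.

3

Atom tally by fragment:
  H2NOCCH2 → C:2 H:4 O:1 N:1
  CH(NO2) → C:1 H:1 N:1 O:2
  CH(Cl) → C:1 H:1 Cl:1
  CH(SCH3) → C:2 H:4 S:1
  CH2NH2 → C:1 H:4 N:1
Element totals:
  C: 7
  H: 14
  Cl: 1
  N: 3
  O: 3
  S: 1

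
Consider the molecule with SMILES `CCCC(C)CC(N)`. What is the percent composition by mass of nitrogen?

12.16%

Atom tally by fragment:
  CH3 → C:1 H:3
  CH2 → C:1 H:2
  CH2 → C:1 H:2
  CH(CH3) → C:2 H:4
  CH2 → C:1 H:2
  CH2NH2 → C:1 H:4 N:1
Element totals:
  C: 7
  H: 17
  N: 1
Molecular formula: C7H17N.
Molar mass = 115.220 g/mol.
Mass from N: 1 × 14.007 = 14.007 g/mol.
%N = 14.007 / 115.220 × 100 = 12.16%.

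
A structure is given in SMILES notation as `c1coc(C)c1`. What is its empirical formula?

Atom tally by fragment:
  furan ring core → C:4 H:4 O:1
  (− 1 ring H displaced by substituents)
  + CH3 → C:1 H:3
Element totals:
  C: 5
  H: 6
  O: 1
Molecular formula: C5H6O.
gcd of subscripts (5, 6, 1) = 1, so the empirical formula equals the molecular formula.

C5H6O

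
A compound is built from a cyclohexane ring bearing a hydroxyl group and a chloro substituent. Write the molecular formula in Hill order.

Atom tally by fragment:
  cyclohexane ring core → C:6 H:12
  (− 2 ring H displaced by substituents)
  + OH → O:1 H:1
  + Cl → Cl:1
Element totals:
  C: 6
  H: 11
  Cl: 1
  O: 1

C6H11ClO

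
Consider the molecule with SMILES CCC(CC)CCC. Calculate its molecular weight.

114.23 g/mol

Atom tally by fragment:
  CH3 → C:1 H:3
  CH2 → C:1 H:2
  CH(C2H5) → C:3 H:6
  CH2 → C:1 H:2
  CH2 → C:1 H:2
  CH3 → C:1 H:3
Element totals:
  C: 8
  H: 18
Molecular formula: C8H18.
  M = 8(12.011) + 18(1.008)
    = 96.088 + 18.144 = 114.232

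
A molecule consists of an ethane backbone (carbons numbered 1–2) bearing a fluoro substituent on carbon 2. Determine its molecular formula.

Atom tally by fragment:
  CH3 → C:1 H:3
  CH2F → C:1 H:2 F:1
Element totals:
  C: 2
  H: 5
  F: 1

C2H5F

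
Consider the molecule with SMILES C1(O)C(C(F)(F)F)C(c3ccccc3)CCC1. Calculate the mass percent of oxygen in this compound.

Atom tally by fragment:
  cyclohexane ring core → C:6 H:12
  (− 3 ring H displaced by substituents)
  + OH → O:1 H:1
  + CF3 → C:1 F:3
  + C6H5 → C:6 H:5
Element totals:
  C: 13
  H: 15
  F: 3
  O: 1
Molecular formula: C13H15F3O.
Molar mass = 244.256 g/mol.
Mass from O: 1 × 15.999 = 15.999 g/mol.
%O = 15.999 / 244.256 × 100 = 6.55%.

6.55%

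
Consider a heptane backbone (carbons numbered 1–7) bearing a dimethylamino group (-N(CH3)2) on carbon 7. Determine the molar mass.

Atom tally by fragment:
  CH3 → C:1 H:3
  CH2 → C:1 H:2
  CH2 → C:1 H:2
  CH2 → C:1 H:2
  CH2 → C:1 H:2
  CH2 → C:1 H:2
  CH2N(CH3)2 → C:3 H:8 N:1
Element totals:
  C: 9
  H: 21
  N: 1
Molecular formula: C9H21N.
  M = 9(12.011) + 21(1.008) + 14.007
    = 108.099 + 21.168 + 14.007 = 143.274

143.27 g/mol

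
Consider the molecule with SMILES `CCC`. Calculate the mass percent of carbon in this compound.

81.71%

Atom tally by fragment:
  CH3 → C:1 H:3
  CH2 → C:1 H:2
  CH3 → C:1 H:3
Element totals:
  C: 3
  H: 8
Molecular formula: C3H8.
Molar mass = 44.097 g/mol.
Mass from C: 3 × 12.011 = 36.033 g/mol.
%C = 36.033 / 44.097 × 100 = 81.71%.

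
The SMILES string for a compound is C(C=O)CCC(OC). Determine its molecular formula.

Atom tally by fragment:
  OHCCH2 → C:2 H:3 O:1
  CH2 → C:1 H:2
  CH2 → C:1 H:2
  CH2OCH3 → C:2 H:5 O:1
Element totals:
  C: 6
  H: 12
  O: 2

C6H12O2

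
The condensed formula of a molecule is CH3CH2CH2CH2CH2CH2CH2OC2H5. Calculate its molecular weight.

Atom tally by fragment:
  CH3 → C:1 H:3
  CH2 → C:1 H:2
  CH2 → C:1 H:2
  CH2 → C:1 H:2
  CH2 → C:1 H:2
  CH2 → C:1 H:2
  CH2OC2H5 → C:3 H:7 O:1
Element totals:
  C: 9
  H: 20
  O: 1
Molecular formula: C9H20O.
  M = 9(12.011) + 20(1.008) + 15.999
    = 108.099 + 20.160 + 15.999 = 144.258

144.26 g/mol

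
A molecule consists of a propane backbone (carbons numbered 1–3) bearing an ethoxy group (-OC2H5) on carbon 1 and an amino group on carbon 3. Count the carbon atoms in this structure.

5

Atom tally by fragment:
  C2H5OCH2 → C:3 H:7 O:1
  CH2 → C:1 H:2
  CH2NH2 → C:1 H:4 N:1
Element totals:
  C: 5
  H: 13
  N: 1
  O: 1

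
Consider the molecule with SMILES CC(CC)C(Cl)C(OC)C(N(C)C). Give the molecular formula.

C10H22ClNO

Atom tally by fragment:
  CH3 → C:1 H:3
  CH(C2H5) → C:3 H:6
  CH(Cl) → C:1 H:1 Cl:1
  CH(OCH3) → C:2 H:4 O:1
  CH2N(CH3)2 → C:3 H:8 N:1
Element totals:
  C: 10
  H: 22
  Cl: 1
  N: 1
  O: 1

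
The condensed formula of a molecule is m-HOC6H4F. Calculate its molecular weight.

112.10 g/mol

Atom tally by fragment:
  benzene ring core → C:6 H:6
  (− 2 ring H displaced by substituents)
  + OH → O:1 H:1
  + F → F:1
Element totals:
  C: 6
  H: 5
  F: 1
  O: 1
Molecular formula: C6H5FO.
  M = 6(12.011) + 5(1.008) + 18.998 + 15.999
    = 72.066 + 5.040 + 18.998 + 15.999 = 112.103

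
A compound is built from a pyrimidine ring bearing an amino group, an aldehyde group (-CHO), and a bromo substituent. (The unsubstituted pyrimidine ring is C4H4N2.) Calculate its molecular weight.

Atom tally by fragment:
  pyrimidine ring core → C:4 H:4 N:2
  (− 3 ring H displaced by substituents)
  + NH2 → N:1 H:2
  + CHO → C:1 H:1 O:1
  + Br → Br:1
Element totals:
  C: 5
  H: 4
  Br: 1
  N: 3
  O: 1
Molecular formula: C5H4BrN3O.
  M = 5(12.011) + 4(1.008) + 79.904 + 3(14.007) + 15.999
    = 60.055 + 4.032 + 79.904 + 42.021 + 15.999 = 202.011

202.01 g/mol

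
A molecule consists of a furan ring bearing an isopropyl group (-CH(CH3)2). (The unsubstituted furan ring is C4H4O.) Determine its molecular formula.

C7H10O

Atom tally by fragment:
  furan ring core → C:4 H:4 O:1
  (− 1 ring H displaced by substituents)
  + CH(CH3)2 → C:3 H:7
Element totals:
  C: 7
  H: 10
  O: 1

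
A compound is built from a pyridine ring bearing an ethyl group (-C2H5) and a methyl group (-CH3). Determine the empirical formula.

C8H11N

Atom tally by fragment:
  pyridine ring core → C:5 H:5 N:1
  (− 2 ring H displaced by substituents)
  + C2H5 → C:2 H:5
  + CH3 → C:1 H:3
Element totals:
  C: 8
  H: 11
  N: 1
Molecular formula: C8H11N.
gcd of subscripts (8, 11, 1) = 1, so the empirical formula equals the molecular formula.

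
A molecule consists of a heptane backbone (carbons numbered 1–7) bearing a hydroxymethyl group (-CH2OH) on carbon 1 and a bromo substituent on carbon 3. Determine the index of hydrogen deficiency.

Atom tally by fragment:
  HOCH2CH2 → C:2 H:5 O:1
  CH2 → C:1 H:2
  CH(Br) → C:1 H:1 Br:1
  CH2 → C:1 H:2
  CH2 → C:1 H:2
  CH2 → C:1 H:2
  CH3 → C:1 H:3
Element totals:
  C: 8
  H: 17
  Br: 1
  O: 1
Molecular formula: C8H17BrO.
DoU = (2C + 2 + N − H − X) / 2 = (2·8 + 2 + 0 − 17 − 1) / 2 = 0.

0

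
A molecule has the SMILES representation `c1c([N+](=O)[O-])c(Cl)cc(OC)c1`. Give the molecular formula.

Atom tally by fragment:
  benzene ring core → C:6 H:6
  (− 3 ring H displaced by substituents)
  + NO2 → N:1 O:2
  + Cl → Cl:1
  + OCH3 → C:1 H:3 O:1
Element totals:
  C: 7
  H: 6
  Cl: 1
  N: 1
  O: 3

C7H6ClNO3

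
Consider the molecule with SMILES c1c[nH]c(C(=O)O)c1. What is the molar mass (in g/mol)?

Atom tally by fragment:
  pyrrole ring core → C:4 H:5 N:1
  (− 1 ring H displaced by substituents)
  + COOH → C:1 H:1 O:2
Element totals:
  C: 5
  H: 5
  N: 1
  O: 2
Molecular formula: C5H5NO2.
  M = 5(12.011) + 5(1.008) + 14.007 + 2(15.999)
    = 60.055 + 5.040 + 14.007 + 31.998 = 111.100

111.10 g/mol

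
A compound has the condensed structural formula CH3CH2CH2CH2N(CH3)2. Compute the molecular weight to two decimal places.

101.19 g/mol

Atom tally by fragment:
  CH3 → C:1 H:3
  CH2 → C:1 H:2
  CH2 → C:1 H:2
  CH2N(CH3)2 → C:3 H:8 N:1
Element totals:
  C: 6
  H: 15
  N: 1
Molecular formula: C6H15N.
  M = 6(12.011) + 15(1.008) + 14.007
    = 72.066 + 15.120 + 14.007 = 101.193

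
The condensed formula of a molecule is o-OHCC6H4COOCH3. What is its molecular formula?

C9H8O3

Atom tally by fragment:
  benzene ring core → C:6 H:6
  (− 2 ring H displaced by substituents)
  + CHO → C:1 H:1 O:1
  + COOCH3 → C:2 H:3 O:2
Element totals:
  C: 9
  H: 8
  O: 3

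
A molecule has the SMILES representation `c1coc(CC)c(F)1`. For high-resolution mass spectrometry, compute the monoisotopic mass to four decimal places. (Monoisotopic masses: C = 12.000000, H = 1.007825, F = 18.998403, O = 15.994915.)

Atom tally by fragment:
  furan ring core → C:4 H:4 O:1
  (− 2 ring H displaced by substituents)
  + C2H5 → C:2 H:5
  + F → F:1
Element totals:
  C: 6
  H: 7
  F: 1
  O: 1
Molecular formula: C6H7FO.
  M = 6(12.0) + 7(1.007825) + 18.998403 + 15.994915
    = 72.000000 + 7.054775 + 18.998403 + 15.994915 = 114.048093

114.0481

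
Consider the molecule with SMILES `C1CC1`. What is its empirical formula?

Atom tally by fragment:
  cyclopropane ring core → C:3 H:6
Element totals:
  C: 3
  H: 6
Molecular formula: C3H6.
gcd of subscripts = 3; dividing each by 3:
  C: 3/3 = 1
  H: 6/3 = 2

CH2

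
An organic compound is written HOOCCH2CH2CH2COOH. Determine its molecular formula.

C5H8O4

Atom tally by fragment:
  HOOCCH2 → C:2 H:3 O:2
  CH2 → C:1 H:2
  CH2COOH → C:2 H:3 O:2
Element totals:
  C: 5
  H: 8
  O: 4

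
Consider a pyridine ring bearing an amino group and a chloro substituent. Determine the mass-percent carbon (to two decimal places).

46.71%

Atom tally by fragment:
  pyridine ring core → C:5 H:5 N:1
  (− 2 ring H displaced by substituents)
  + NH2 → N:1 H:2
  + Cl → Cl:1
Element totals:
  C: 5
  H: 5
  Cl: 1
  N: 2
Molecular formula: C5H5ClN2.
Molar mass = 128.559 g/mol.
Mass from C: 5 × 12.011 = 60.055 g/mol.
%C = 60.055 / 128.559 × 100 = 46.71%.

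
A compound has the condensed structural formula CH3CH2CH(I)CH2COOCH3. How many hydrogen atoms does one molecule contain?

Atom tally by fragment:
  CH3 → C:1 H:3
  CH2 → C:1 H:2
  CH(I) → C:1 H:1 I:1
  CH2COOCH3 → C:3 H:5 O:2
Element totals:
  C: 6
  H: 11
  I: 1
  O: 2

11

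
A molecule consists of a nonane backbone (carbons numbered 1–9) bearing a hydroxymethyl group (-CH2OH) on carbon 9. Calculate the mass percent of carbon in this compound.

75.88%

Atom tally by fragment:
  CH3 → C:1 H:3
  CH2 → C:1 H:2
  CH2 → C:1 H:2
  CH2 → C:1 H:2
  CH2 → C:1 H:2
  CH2 → C:1 H:2
  CH2 → C:1 H:2
  CH2 → C:1 H:2
  CH2CH2OH → C:2 H:5 O:1
Element totals:
  C: 10
  H: 22
  O: 1
Molecular formula: C10H22O.
Molar mass = 158.285 g/mol.
Mass from C: 10 × 12.011 = 120.110 g/mol.
%C = 120.110 / 158.285 × 100 = 75.88%.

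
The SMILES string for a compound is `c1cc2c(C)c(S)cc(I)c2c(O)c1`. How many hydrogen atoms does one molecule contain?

9

Atom tally by fragment:
  naphthalene ring system core → C:10 H:8
  (− 4 ring H displaced by substituents)
  + CH3 → C:1 H:3
  + SH → S:1 H:1
  + I → I:1
  + OH → O:1 H:1
Element totals:
  C: 11
  H: 9
  I: 1
  O: 1
  S: 1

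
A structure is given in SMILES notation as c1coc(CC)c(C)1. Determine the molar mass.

Atom tally by fragment:
  furan ring core → C:4 H:4 O:1
  (− 2 ring H displaced by substituents)
  + C2H5 → C:2 H:5
  + CH3 → C:1 H:3
Element totals:
  C: 7
  H: 10
  O: 1
Molecular formula: C7H10O.
  M = 7(12.011) + 10(1.008) + 15.999
    = 84.077 + 10.080 + 15.999 = 110.156

110.16 g/mol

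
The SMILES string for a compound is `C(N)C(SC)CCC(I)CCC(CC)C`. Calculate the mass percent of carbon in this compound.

41.98%

Atom tally by fragment:
  H2NCH2 → C:1 H:4 N:1
  CH(SCH3) → C:2 H:4 S:1
  CH2 → C:1 H:2
  CH2 → C:1 H:2
  CH(I) → C:1 H:1 I:1
  CH2 → C:1 H:2
  CH2 → C:1 H:2
  CH(C2H5) → C:3 H:6
  CH3 → C:1 H:3
Element totals:
  C: 12
  H: 26
  I: 1
  N: 1
  S: 1
Molecular formula: C12H26INS.
Molar mass = 343.311 g/mol.
Mass from C: 12 × 12.011 = 144.132 g/mol.
%C = 144.132 / 343.311 × 100 = 41.98%.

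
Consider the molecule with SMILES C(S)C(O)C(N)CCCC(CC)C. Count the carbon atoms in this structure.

Atom tally by fragment:
  HSCH2 → C:1 H:3 S:1
  CH(OH) → C:1 H:2 O:1
  CH(NH2) → C:1 H:3 N:1
  CH2 → C:1 H:2
  CH2 → C:1 H:2
  CH2 → C:1 H:2
  CH(C2H5) → C:3 H:6
  CH3 → C:1 H:3
Element totals:
  C: 10
  H: 23
  N: 1
  O: 1
  S: 1

10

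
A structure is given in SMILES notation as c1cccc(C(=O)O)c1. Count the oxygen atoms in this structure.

2

Atom tally by fragment:
  benzene ring core → C:6 H:6
  (− 1 ring H displaced by substituents)
  + COOH → C:1 H:1 O:2
Element totals:
  C: 7
  H: 6
  O: 2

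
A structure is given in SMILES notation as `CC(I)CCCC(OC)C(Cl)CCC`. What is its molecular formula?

Atom tally by fragment:
  CH3 → C:1 H:3
  CH(I) → C:1 H:1 I:1
  CH2 → C:1 H:2
  CH2 → C:1 H:2
  CH2 → C:1 H:2
  CH(OCH3) → C:2 H:4 O:1
  CH(Cl) → C:1 H:1 Cl:1
  CH2 → C:1 H:2
  CH2 → C:1 H:2
  CH3 → C:1 H:3
Element totals:
  C: 11
  H: 22
  Cl: 1
  I: 1
  O: 1

C11H22ClIO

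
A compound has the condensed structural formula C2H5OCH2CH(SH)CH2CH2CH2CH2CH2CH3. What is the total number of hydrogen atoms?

22

Atom tally by fragment:
  C2H5OCH2 → C:3 H:7 O:1
  CH(SH) → C:1 H:2 S:1
  CH2 → C:1 H:2
  CH2 → C:1 H:2
  CH2 → C:1 H:2
  CH2 → C:1 H:2
  CH2 → C:1 H:2
  CH3 → C:1 H:3
Element totals:
  C: 10
  H: 22
  O: 1
  S: 1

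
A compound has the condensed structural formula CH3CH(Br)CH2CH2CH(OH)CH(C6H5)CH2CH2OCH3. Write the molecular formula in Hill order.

Atom tally by fragment:
  CH3 → C:1 H:3
  CH(Br) → C:1 H:1 Br:1
  CH2 → C:1 H:2
  CH2 → C:1 H:2
  CH(OH) → C:1 H:2 O:1
  CH(C6H5) → C:7 H:6
  CH2 → C:1 H:2
  CH2OCH3 → C:2 H:5 O:1
Element totals:
  C: 15
  H: 23
  Br: 1
  O: 2

C15H23BrO2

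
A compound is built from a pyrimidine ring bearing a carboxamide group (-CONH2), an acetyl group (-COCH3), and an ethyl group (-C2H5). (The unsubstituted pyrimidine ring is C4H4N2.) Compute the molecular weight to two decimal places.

Atom tally by fragment:
  pyrimidine ring core → C:4 H:4 N:2
  (− 3 ring H displaced by substituents)
  + CONH2 → C:1 H:2 O:1 N:1
  + COCH3 → C:2 H:3 O:1
  + C2H5 → C:2 H:5
Element totals:
  C: 9
  H: 11
  N: 3
  O: 2
Molecular formula: C9H11N3O2.
  M = 9(12.011) + 11(1.008) + 3(14.007) + 2(15.999)
    = 108.099 + 11.088 + 42.021 + 31.998 = 193.206

193.21 g/mol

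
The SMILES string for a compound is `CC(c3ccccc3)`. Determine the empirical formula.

Atom tally by fragment:
  CH3 → C:1 H:3
  CH2C6H5 → C:7 H:7
Element totals:
  C: 8
  H: 10
Molecular formula: C8H10.
gcd of subscripts = 2; dividing each by 2:
  C: 8/2 = 4
  H: 10/2 = 5

C4H5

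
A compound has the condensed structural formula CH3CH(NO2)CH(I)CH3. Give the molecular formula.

C4H8INO2

Atom tally by fragment:
  CH3 → C:1 H:3
  CH(NO2) → C:1 H:1 N:1 O:2
  CH(I) → C:1 H:1 I:1
  CH3 → C:1 H:3
Element totals:
  C: 4
  H: 8
  I: 1
  N: 1
  O: 2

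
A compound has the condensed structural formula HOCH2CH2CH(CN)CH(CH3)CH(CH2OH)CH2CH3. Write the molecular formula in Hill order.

Atom tally by fragment:
  HOCH2CH2 → C:2 H:5 O:1
  CH(CN) → C:2 H:1 N:1
  CH(CH3) → C:2 H:4
  CH(CH2OH) → C:2 H:4 O:1
  CH2 → C:1 H:2
  CH3 → C:1 H:3
Element totals:
  C: 10
  H: 19
  N: 1
  O: 2

C10H19NO2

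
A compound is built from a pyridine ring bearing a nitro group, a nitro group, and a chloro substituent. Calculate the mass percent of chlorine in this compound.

17.42%

Atom tally by fragment:
  pyridine ring core → C:5 H:5 N:1
  (− 3 ring H displaced by substituents)
  + NO2 → N:1 O:2
  + NO2 → N:1 O:2
  + Cl → Cl:1
Element totals:
  C: 5
  H: 2
  Cl: 1
  N: 3
  O: 4
Molecular formula: C5H2ClN3O4.
Molar mass = 203.538 g/mol.
Mass from Cl: 1 × 35.45 = 35.450 g/mol.
%Cl = 35.450 / 203.538 × 100 = 17.42%.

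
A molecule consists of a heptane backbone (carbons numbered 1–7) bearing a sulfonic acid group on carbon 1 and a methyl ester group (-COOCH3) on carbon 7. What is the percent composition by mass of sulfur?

13.45%

Atom tally by fragment:
  HO3SCH2 → C:1 H:3 S:1 O:3
  CH2 → C:1 H:2
  CH2 → C:1 H:2
  CH2 → C:1 H:2
  CH2 → C:1 H:2
  CH2 → C:1 H:2
  CH2COOCH3 → C:3 H:5 O:2
Element totals:
  C: 9
  H: 18
  O: 5
  S: 1
Molecular formula: C9H18O5S.
Molar mass = 238.298 g/mol.
Mass from S: 1 × 32.06 = 32.060 g/mol.
%S = 32.060 / 238.298 × 100 = 13.45%.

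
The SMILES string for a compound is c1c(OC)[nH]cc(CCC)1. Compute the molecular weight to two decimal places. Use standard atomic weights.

Atom tally by fragment:
  pyrrole ring core → C:4 H:5 N:1
  (− 2 ring H displaced by substituents)
  + OCH3 → C:1 H:3 O:1
  + CH2CH2CH3 → C:3 H:7
Element totals:
  C: 8
  H: 13
  N: 1
  O: 1
Molecular formula: C8H13NO.
  M = 8(12.011) + 13(1.008) + 14.007 + 15.999
    = 96.088 + 13.104 + 14.007 + 15.999 = 139.198

139.20 g/mol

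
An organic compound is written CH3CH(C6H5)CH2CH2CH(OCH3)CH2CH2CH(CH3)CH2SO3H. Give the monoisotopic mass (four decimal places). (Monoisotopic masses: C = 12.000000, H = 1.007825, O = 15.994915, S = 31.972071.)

328.1708

Element totals:
  C: 17
  H: 28
  O: 4
  S: 1
Molecular formula: C17H28O4S.
  M = 17(12.0) + 28(1.007825) + 4(15.994915) + 31.972071
    = 204.000000 + 28.219100 + 63.979660 + 31.972071 = 328.170831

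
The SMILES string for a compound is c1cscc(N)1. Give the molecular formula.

C4H5NS

Atom tally by fragment:
  thiophene ring core → C:4 H:4 S:1
  (− 1 ring H displaced by substituents)
  + NH2 → N:1 H:2
Element totals:
  C: 4
  H: 5
  N: 1
  S: 1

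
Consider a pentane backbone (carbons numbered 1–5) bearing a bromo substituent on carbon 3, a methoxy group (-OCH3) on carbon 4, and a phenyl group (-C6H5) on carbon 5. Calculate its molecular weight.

Atom tally by fragment:
  CH3 → C:1 H:3
  CH2 → C:1 H:2
  CH(Br) → C:1 H:1 Br:1
  CH(OCH3) → C:2 H:4 O:1
  CH2C6H5 → C:7 H:7
Element totals:
  C: 12
  H: 17
  Br: 1
  O: 1
Molecular formula: C12H17BrO.
  M = 12(12.011) + 17(1.008) + 79.904 + 15.999
    = 144.132 + 17.136 + 79.904 + 15.999 = 257.171

257.17 g/mol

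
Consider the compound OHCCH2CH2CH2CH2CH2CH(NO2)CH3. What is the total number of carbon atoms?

Atom tally by fragment:
  OHCCH2 → C:2 H:3 O:1
  CH2 → C:1 H:2
  CH2 → C:1 H:2
  CH2 → C:1 H:2
  CH2 → C:1 H:2
  CH(NO2) → C:1 H:1 N:1 O:2
  CH3 → C:1 H:3
Element totals:
  C: 8
  H: 15
  N: 1
  O: 3

8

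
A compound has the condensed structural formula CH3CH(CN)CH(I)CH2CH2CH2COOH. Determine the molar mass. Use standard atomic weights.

281.09 g/mol

Element totals:
  C: 8
  H: 12
  I: 1
  N: 1
  O: 2
Molecular formula: C8H12INO2.
  M = 8(12.011) + 12(1.008) + 126.904 + 14.007 + 2(15.999)
    = 96.088 + 12.096 + 126.904 + 14.007 + 31.998 = 281.093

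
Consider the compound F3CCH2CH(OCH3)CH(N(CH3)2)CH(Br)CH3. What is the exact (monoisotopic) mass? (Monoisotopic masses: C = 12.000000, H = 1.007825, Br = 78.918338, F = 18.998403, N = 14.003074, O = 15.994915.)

Element totals:
  C: 9
  H: 17
  Br: 1
  F: 3
  N: 1
  O: 1
Molecular formula: C9H17BrF3NO.
  M = 9(12.0) + 17(1.007825) + 78.918338 + 3(18.998403) + 14.003074 + 15.994915
    = 108.000000 + 17.133025 + 78.918338 + 56.995209 + 14.003074 + 15.994915 = 291.044561

291.0446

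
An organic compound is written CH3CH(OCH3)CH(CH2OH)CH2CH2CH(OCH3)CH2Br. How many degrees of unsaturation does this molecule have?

0

Atom tally by fragment:
  CH3 → C:1 H:3
  CH(OCH3) → C:2 H:4 O:1
  CH(CH2OH) → C:2 H:4 O:1
  CH2 → C:1 H:2
  CH2 → C:1 H:2
  CH(OCH3) → C:2 H:4 O:1
  CH2Br → C:1 H:2 Br:1
Element totals:
  C: 10
  H: 21
  Br: 1
  O: 3
Molecular formula: C10H21BrO3.
DoU = (2C + 2 + N − H − X) / 2 = (2·10 + 2 + 0 − 21 − 1) / 2 = 0.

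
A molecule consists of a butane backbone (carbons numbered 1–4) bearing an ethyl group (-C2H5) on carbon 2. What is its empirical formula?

Atom tally by fragment:
  CH3 → C:1 H:3
  CH(C2H5) → C:3 H:6
  CH2 → C:1 H:2
  CH3 → C:1 H:3
Element totals:
  C: 6
  H: 14
Molecular formula: C6H14.
gcd of subscripts = 2; dividing each by 2:
  C: 6/2 = 3
  H: 14/2 = 7

C3H7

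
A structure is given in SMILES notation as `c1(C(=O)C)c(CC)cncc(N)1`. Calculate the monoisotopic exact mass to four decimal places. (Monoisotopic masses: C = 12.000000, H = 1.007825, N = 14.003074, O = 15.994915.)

Atom tally by fragment:
  pyridine ring core → C:5 H:5 N:1
  (− 3 ring H displaced by substituents)
  + COCH3 → C:2 H:3 O:1
  + C2H5 → C:2 H:5
  + NH2 → N:1 H:2
Element totals:
  C: 9
  H: 12
  N: 2
  O: 1
Molecular formula: C9H12N2O.
  M = 9(12.0) + 12(1.007825) + 2(14.003074) + 15.994915
    = 108.000000 + 12.093900 + 28.006148 + 15.994915 = 164.094963

164.0950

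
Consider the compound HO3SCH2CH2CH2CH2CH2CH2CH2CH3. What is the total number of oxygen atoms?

Atom tally by fragment:
  HO3SCH2 → C:1 H:3 S:1 O:3
  CH2 → C:1 H:2
  CH2 → C:1 H:2
  CH2 → C:1 H:2
  CH2 → C:1 H:2
  CH2 → C:1 H:2
  CH2 → C:1 H:2
  CH3 → C:1 H:3
Element totals:
  C: 8
  H: 18
  O: 3
  S: 1

3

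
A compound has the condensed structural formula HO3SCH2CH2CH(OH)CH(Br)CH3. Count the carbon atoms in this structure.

5

Element totals:
  C: 5
  H: 11
  Br: 1
  O: 4
  S: 1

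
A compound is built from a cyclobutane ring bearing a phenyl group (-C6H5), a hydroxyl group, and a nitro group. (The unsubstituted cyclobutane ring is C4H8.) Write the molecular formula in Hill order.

Atom tally by fragment:
  cyclobutane ring core → C:4 H:8
  (− 3 ring H displaced by substituents)
  + C6H5 → C:6 H:5
  + OH → O:1 H:1
  + NO2 → N:1 O:2
Element totals:
  C: 10
  H: 11
  N: 1
  O: 3

C10H11NO3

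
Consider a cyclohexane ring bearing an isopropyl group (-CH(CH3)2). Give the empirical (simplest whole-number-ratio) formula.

Atom tally by fragment:
  cyclohexane ring core → C:6 H:12
  (− 1 ring H displaced by substituents)
  + CH(CH3)2 → C:3 H:7
Element totals:
  C: 9
  H: 18
Molecular formula: C9H18.
gcd of subscripts = 9; dividing each by 9:
  C: 9/9 = 1
  H: 18/9 = 2

CH2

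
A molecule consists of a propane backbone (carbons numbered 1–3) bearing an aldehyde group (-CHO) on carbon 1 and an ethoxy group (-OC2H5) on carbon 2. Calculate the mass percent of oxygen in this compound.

27.55%

Atom tally by fragment:
  OHCCH2 → C:2 H:3 O:1
  CH(OC2H5) → C:3 H:6 O:1
  CH3 → C:1 H:3
Element totals:
  C: 6
  H: 12
  O: 2
Molecular formula: C6H12O2.
Molar mass = 116.160 g/mol.
Mass from O: 2 × 15.999 = 31.998 g/mol.
%O = 31.998 / 116.160 × 100 = 27.55%.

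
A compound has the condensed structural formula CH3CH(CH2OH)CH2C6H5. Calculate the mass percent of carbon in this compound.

79.96%

Atom tally by fragment:
  CH3 → C:1 H:3
  CH(CH2OH) → C:2 H:4 O:1
  CH2C6H5 → C:7 H:7
Element totals:
  C: 10
  H: 14
  O: 1
Molecular formula: C10H14O.
Molar mass = 150.221 g/mol.
Mass from C: 10 × 12.011 = 120.110 g/mol.
%C = 120.110 / 150.221 × 100 = 79.96%.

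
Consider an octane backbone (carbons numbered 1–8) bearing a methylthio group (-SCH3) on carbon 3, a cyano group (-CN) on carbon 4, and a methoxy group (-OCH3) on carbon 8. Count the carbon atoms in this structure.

Atom tally by fragment:
  CH3 → C:1 H:3
  CH2 → C:1 H:2
  CH(SCH3) → C:2 H:4 S:1
  CH(CN) → C:2 H:1 N:1
  CH2 → C:1 H:2
  CH2 → C:1 H:2
  CH2 → C:1 H:2
  CH2OCH3 → C:2 H:5 O:1
Element totals:
  C: 11
  H: 21
  N: 1
  O: 1
  S: 1

11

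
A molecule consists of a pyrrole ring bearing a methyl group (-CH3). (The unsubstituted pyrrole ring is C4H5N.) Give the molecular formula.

C5H7N

Atom tally by fragment:
  pyrrole ring core → C:4 H:5 N:1
  (− 1 ring H displaced by substituents)
  + CH3 → C:1 H:3
Element totals:
  C: 5
  H: 7
  N: 1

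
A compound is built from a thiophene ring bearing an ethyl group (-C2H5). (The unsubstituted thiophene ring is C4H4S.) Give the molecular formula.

Atom tally by fragment:
  thiophene ring core → C:4 H:4 S:1
  (− 1 ring H displaced by substituents)
  + C2H5 → C:2 H:5
Element totals:
  C: 6
  H: 8
  S: 1

C6H8S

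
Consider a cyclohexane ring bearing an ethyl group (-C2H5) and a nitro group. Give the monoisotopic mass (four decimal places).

Atom tally by fragment:
  cyclohexane ring core → C:6 H:12
  (− 2 ring H displaced by substituents)
  + C2H5 → C:2 H:5
  + NO2 → N:1 O:2
Element totals:
  C: 8
  H: 15
  N: 1
  O: 2
Molecular formula: C8H15NO2.
  M = 8(12.0) + 15(1.007825) + 14.003074 + 2(15.994915)
    = 96.000000 + 15.117375 + 14.003074 + 31.989830 = 157.110279

157.1103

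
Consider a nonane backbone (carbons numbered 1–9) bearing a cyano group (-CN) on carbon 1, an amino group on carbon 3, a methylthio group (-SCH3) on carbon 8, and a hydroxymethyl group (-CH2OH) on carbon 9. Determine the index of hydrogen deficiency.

Atom tally by fragment:
  NCCH2 → C:2 H:2 N:1
  CH2 → C:1 H:2
  CH(NH2) → C:1 H:3 N:1
  CH2 → C:1 H:2
  CH2 → C:1 H:2
  CH2 → C:1 H:2
  CH2 → C:1 H:2
  CH(SCH3) → C:2 H:4 S:1
  CH2CH2OH → C:2 H:5 O:1
Element totals:
  C: 12
  H: 24
  N: 2
  O: 1
  S: 1
Molecular formula: C12H24N2OS.
DoU = (2C + 2 + N − H − X) / 2 = (2·12 + 2 + 2 − 24 − 0) / 2 = 2.

2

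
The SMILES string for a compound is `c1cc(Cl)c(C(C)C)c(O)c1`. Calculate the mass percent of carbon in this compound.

Atom tally by fragment:
  benzene ring core → C:6 H:6
  (− 3 ring H displaced by substituents)
  + Cl → Cl:1
  + CH(CH3)2 → C:3 H:7
  + OH → O:1 H:1
Element totals:
  C: 9
  H: 11
  Cl: 1
  O: 1
Molecular formula: C9H11ClO.
Molar mass = 170.636 g/mol.
Mass from C: 9 × 12.011 = 108.099 g/mol.
%C = 108.099 / 170.636 × 100 = 63.35%.

63.35%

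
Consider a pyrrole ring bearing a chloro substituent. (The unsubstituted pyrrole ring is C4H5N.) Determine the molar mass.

Atom tally by fragment:
  pyrrole ring core → C:4 H:5 N:1
  (− 1 ring H displaced by substituents)
  + Cl → Cl:1
Element totals:
  C: 4
  H: 4
  Cl: 1
  N: 1
Molecular formula: C4H4ClN.
  M = 4(12.011) + 4(1.008) + 35.45 + 14.007
    = 48.044 + 4.032 + 35.450 + 14.007 = 101.533

101.53 g/mol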